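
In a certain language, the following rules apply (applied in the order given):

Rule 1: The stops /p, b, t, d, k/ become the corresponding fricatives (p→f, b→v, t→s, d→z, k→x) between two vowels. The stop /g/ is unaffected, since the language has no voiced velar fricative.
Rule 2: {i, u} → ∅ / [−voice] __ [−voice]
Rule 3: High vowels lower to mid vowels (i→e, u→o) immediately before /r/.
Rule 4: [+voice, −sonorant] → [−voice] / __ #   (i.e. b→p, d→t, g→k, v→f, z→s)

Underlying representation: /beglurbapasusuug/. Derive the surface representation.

Rule 1 (intervocalic spirantization): /p/ is a stop between vowels /a/ and /a/, so it spirantizes to the fricative [f]. /beglurbapasusuug/ → beglurbafasusuug.
Rule 2 (high vowel syncope): /u/ is a high vowel flanked by voiceless consonants /s/ and /s/, so it deletes. /beglurbafasusuug/ → beglurbafassuug.
Rule 3 (pre-rhotic lowering): /u/ is a high vowel immediately before /r/, so it lowers to [o]. /beglurbafassuug/ → beglorbafassuug.
Rule 4 (final devoicing): /g/ is a voiced obstruent in word-final position, so it devoices to [k]. /beglorbafassuug/ → beglorbafassuuk.

beglorbafassuuk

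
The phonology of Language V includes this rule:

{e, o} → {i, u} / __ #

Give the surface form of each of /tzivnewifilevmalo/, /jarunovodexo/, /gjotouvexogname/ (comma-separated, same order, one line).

/tzivnewifilevmalo/: /o/ is a mid vowel in word-final position, so it raises to [u]. → [tzivnewifilevmalu].
/jarunovodexo/: /o/ is a mid vowel in word-final position, so it raises to [u]. → [jarunovodexu].
/gjotouvexogname/: /e/ is a mid vowel in word-final position, so it raises to [i]. → [gjotouvexognami].

tzivnewifilevmalu, jarunovodexu, gjotouvexognami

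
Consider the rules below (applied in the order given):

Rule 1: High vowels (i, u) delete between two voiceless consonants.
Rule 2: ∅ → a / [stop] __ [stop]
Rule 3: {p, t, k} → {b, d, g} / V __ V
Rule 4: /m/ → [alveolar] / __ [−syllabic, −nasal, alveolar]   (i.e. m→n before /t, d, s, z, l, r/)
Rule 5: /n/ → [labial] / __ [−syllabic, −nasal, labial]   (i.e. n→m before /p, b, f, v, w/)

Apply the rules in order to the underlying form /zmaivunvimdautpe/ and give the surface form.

Rule 1 (high vowel syncope): no segment meets the environment; /zmaivunvimdautpe/ is unchanged.
Rule 2 (stop-cluster a-epenthesis): /t/ and /p/ form a stop–stop cluster, so [a] is inserted between them. /zmaivunvimdautpe/ → zmaivunvimdautape.
Rule 3 (intervocalic voicing): /t/ is a voiceless stop between vowels /u/ and /a/, so it voices to [d]. /p/ is a voiceless stop between vowels /a/ and /e/, so it voices to [b]. /zmaivunvimdautape/ → zmaivunvimdaudabe.
Rule 4 (nasal place assimilation): /m/ precedes the alveolar consonant /d/, so it assimilates in place to [n]. /zmaivunvimdaudabe/ → zmaivunvindaudabe.
Rule 5 (nasal place assimilation): /n/ precedes the labial consonant /v/, so it assimilates in place to [m]. /zmaivunvindaudabe/ → zmaivumvindaudabe.

zmaivumvindaudabe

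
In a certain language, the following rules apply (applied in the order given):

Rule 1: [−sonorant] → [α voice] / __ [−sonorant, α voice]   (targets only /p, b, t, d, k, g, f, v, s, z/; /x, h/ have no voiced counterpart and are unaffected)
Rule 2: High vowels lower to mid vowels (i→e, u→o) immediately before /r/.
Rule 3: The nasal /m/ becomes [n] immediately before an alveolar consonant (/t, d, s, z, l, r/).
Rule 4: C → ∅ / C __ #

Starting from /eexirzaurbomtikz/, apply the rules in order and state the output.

eexerzaorbontig

Rule 1 (regressive voicing assimilation): /k/ precedes the voiced obstruent /z/, so it voices to [g] by assimilation. /eexirzaurbomtikz/ → eexirzaurbomtigz.
Rule 2 (pre-rhotic lowering): /i/ is a high vowel immediately before /r/, so it lowers to [e]. /u/ is a high vowel immediately before /r/, so it lowers to [o]. /eexirzaurbomtigz/ → eexerzaorbomtigz.
Rule 3 (nasal place assimilation): /m/ precedes the alveolar consonant /t/, so it assimilates in place to [n]. /eexerzaorbomtigz/ → eexerzaorbontigz.
Rule 4 (final cluster simplification): /z/ is the second consonant of a word-final cluster /gz/, so it deletes. /eexerzaorbontigz/ → eexerzaorbontig.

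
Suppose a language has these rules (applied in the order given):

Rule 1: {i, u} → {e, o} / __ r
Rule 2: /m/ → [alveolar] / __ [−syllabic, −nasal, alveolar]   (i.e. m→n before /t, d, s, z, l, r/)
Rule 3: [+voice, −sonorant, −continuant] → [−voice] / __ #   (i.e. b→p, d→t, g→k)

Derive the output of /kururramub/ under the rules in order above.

kororramup

Rule 1 (pre-rhotic lowering): /u/ is a high vowel immediately before /r/, so it lowers to [o]. /u/ is a high vowel immediately before /r/, so it lowers to [o]. /kururramub/ → kororramub.
Rule 2 (nasal place assimilation): no segment meets the environment; /kororramub/ is unchanged.
Rule 3 (final devoicing): /b/ is a voiced stop in word-final position, so it devoices to [p]. /kororramub/ → kororramup.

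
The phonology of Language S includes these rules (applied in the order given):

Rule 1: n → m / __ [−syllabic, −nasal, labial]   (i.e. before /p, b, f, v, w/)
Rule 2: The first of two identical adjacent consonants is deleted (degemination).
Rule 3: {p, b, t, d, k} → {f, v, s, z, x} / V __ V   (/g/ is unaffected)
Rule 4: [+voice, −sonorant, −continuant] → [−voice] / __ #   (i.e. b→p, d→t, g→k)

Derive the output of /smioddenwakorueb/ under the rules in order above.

Rule 1 (nasal place assimilation): /n/ precedes the labial consonant /w/, so it assimilates in place to [m]. /smioddenwakorueb/ → smioddemwakorueb.
Rule 2 (degemination): /dd/ is a geminate; the first /d/ deletes. /smioddemwakorueb/ → smiodemwakorueb.
Rule 3 (intervocalic spirantization): /d/ is a stop between vowels /o/ and /e/, so it spirantizes to the fricative [z]. /k/ is a stop between vowels /a/ and /o/, so it spirantizes to the fricative [x]. /smiodemwakorueb/ → smiozemwaxorueb.
Rule 4 (final devoicing): /b/ is a voiced stop in word-final position, so it devoices to [p]. /smiozemwaxorueb/ → smiozemwaxoruep.

smiozemwaxoruep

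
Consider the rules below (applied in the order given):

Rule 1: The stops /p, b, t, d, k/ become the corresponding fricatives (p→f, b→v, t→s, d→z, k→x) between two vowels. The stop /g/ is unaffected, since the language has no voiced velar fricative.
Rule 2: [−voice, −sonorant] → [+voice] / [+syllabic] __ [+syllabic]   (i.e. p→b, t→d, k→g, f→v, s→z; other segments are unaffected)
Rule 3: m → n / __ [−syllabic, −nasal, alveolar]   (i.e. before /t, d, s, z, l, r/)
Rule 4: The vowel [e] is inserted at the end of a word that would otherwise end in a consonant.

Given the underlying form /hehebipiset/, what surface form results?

Rule 1 (intervocalic spirantization): /b/ is a stop between vowels /e/ and /i/, so it spirantizes to the fricative [v]. /p/ is a stop between vowels /i/ and /i/, so it spirantizes to the fricative [f]. /hehebipiset/ → hehevifiset.
Rule 2 (intervocalic voicing): /f/ is a voiceless obstruent between vowels /i/ and /i/, so it voices to [v]. /s/ is a voiceless obstruent between vowels /i/ and /e/, so it voices to [z]. /hehevifiset/ → hehevivizet.
Rule 3 (nasal place assimilation): no segment meets the environment; /hehevivizet/ is unchanged.
Rule 4 (final e-epenthesis): the form ends in the consonant /t/, so [e] is inserted word-finally. /hehevivizet/ → hehevivizete.

hehevivizete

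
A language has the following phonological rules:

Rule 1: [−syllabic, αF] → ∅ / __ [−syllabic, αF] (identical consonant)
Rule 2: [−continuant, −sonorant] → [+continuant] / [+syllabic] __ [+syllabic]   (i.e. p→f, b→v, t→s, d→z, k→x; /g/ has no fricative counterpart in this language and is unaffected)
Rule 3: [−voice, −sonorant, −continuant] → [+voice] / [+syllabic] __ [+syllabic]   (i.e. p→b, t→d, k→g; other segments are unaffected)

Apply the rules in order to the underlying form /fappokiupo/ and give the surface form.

fafoxiufo

Rule 1 (degemination): /pp/ is a geminate; the first /p/ deletes. /fappokiupo/ → fapokiupo.
Rule 2 (intervocalic spirantization): /p/ is a stop between vowels /a/ and /o/, so it spirantizes to the fricative [f]. /k/ is a stop between vowels /o/ and /i/, so it spirantizes to the fricative [x]. /p/ is a stop between vowels /u/ and /o/, so it spirantizes to the fricative [f]. /fapokiupo/ → fafoxiufo.
Rule 3 (intervocalic voicing): no segment meets the environment; /fafoxiufo/ is unchanged.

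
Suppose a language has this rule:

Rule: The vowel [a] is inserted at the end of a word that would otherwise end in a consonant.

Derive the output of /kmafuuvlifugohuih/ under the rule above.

kmafuuvlifugohuiha

the form ends in the consonant /h/, so [a] is inserted word-finally.
Surface form: [kmafuuvlifugohuiha].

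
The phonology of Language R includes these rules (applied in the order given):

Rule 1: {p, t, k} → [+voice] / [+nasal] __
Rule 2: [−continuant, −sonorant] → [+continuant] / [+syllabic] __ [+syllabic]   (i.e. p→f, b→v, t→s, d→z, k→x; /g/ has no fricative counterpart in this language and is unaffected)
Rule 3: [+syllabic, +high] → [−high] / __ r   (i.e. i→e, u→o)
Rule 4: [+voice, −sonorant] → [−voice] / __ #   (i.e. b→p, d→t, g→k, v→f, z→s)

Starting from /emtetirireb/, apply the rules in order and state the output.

Rule 1 (post-nasal voicing): /t/ is a voiceless stop immediately after the nasal /m/, so it voices to [d]. /emtetirireb/ → emdetirireb.
Rule 2 (intervocalic spirantization): /t/ is a stop between vowels /e/ and /i/, so it spirantizes to the fricative [s]. /emdetirireb/ → emdesirireb.
Rule 3 (pre-rhotic lowering): /i/ is a high vowel immediately before /r/, so it lowers to [e]. /i/ is a high vowel immediately before /r/, so it lowers to [e]. /emdesirireb/ → emdeserereb.
Rule 4 (final devoicing): /b/ is a voiced obstruent in word-final position, so it devoices to [p]. /emdeserereb/ → emdesererep.

emdesererep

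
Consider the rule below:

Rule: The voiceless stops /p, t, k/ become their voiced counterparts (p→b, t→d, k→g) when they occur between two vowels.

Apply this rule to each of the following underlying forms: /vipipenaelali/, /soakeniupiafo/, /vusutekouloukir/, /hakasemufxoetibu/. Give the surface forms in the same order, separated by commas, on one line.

/vipipenaelali/: /p/ is a voiceless stop between vowels /i/ and /i/, so it voices to [b]. /p/ is a voiceless stop between vowels /i/ and /e/, so it voices to [b]. → [vibibenaelali].
/soakeniupiafo/: /k/ is a voiceless stop between vowels /a/ and /e/, so it voices to [g]. /p/ is a voiceless stop between vowels /u/ and /i/, so it voices to [b]. → [soageniubiafo].
/vusutekouloukir/: /t/ is a voiceless stop between vowels /u/ and /e/, so it voices to [d]. /k/ is a voiceless stop between vowels /e/ and /o/, so it voices to [g]. /k/ is a voiceless stop between vowels /u/ and /i/, so it voices to [g]. → [vusudegoulougir].
/hakasemufxoetibu/: /k/ is a voiceless stop between vowels /a/ and /a/, so it voices to [g]. /t/ is a voiceless stop between vowels /e/ and /i/, so it voices to [d]. → [hagasemufxoedibu].

vibibenaelali, soageniubiafo, vusudegoulougir, hagasemufxoedibu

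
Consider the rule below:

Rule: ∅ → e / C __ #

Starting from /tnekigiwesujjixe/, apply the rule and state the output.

No segment of /tnekigiwesujjixe/ meets the structural description of the rule, so the form surfaces unchanged.

tnekigiwesujjixe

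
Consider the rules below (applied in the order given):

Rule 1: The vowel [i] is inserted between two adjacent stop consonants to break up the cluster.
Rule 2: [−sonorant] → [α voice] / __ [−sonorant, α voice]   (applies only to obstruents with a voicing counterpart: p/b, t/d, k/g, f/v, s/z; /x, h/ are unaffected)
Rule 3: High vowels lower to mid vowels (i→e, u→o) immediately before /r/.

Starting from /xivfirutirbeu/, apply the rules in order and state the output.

xifferuterbeu

Rule 1 (stop-cluster i-epenthesis): no segment meets the environment; /xivfirutirbeu/ is unchanged.
Rule 2 (regressive voicing assimilation): /v/ precedes the voiceless obstruent /f/, so it devoices to [f] by assimilation. /xivfirutirbeu/ → xiffirutirbeu.
Rule 3 (pre-rhotic lowering): /i/ is a high vowel immediately before /r/, so it lowers to [e]. /i/ is a high vowel immediately before /r/, so it lowers to [e]. /xiffirutirbeu/ → xifferuterbeu.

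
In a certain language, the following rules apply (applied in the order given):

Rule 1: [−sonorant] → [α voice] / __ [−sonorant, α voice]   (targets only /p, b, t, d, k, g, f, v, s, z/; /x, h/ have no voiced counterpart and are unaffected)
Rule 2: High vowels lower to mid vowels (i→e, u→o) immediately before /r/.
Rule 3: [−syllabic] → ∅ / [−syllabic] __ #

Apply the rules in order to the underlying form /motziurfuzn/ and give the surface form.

modziorfuz

Rule 1 (regressive voicing assimilation): /t/ precedes the voiced obstruent /z/, so it voices to [d] by assimilation. /motziurfuzn/ → modziurfuzn.
Rule 2 (pre-rhotic lowering): /u/ is a high vowel immediately before /r/, so it lowers to [o]. /modziurfuzn/ → modziorfuzn.
Rule 3 (final cluster simplification): /n/ is the second consonant of a word-final cluster /zn/, so it deletes. /modziorfuzn/ → modziorfuz.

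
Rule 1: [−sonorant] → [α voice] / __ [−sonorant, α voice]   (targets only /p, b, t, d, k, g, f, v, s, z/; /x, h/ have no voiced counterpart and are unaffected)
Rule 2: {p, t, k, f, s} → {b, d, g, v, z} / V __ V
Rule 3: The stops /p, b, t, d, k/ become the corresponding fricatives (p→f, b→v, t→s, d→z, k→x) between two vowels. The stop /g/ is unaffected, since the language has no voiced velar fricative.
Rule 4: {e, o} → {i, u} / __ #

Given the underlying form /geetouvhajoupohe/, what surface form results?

Rule 1 (regressive voicing assimilation): /v/ precedes the voiceless obstruent /h/, so it devoices to [f] by assimilation. /geetouvhajoupohe/ → geetoufhajoupohe.
Rule 2 (intervocalic voicing): /t/ is a voiceless obstruent between vowels /e/ and /o/, so it voices to [d]. /p/ is a voiceless obstruent between vowels /u/ and /o/, so it voices to [b]. /geetoufhajoupohe/ → geedoufhajoubohe.
Rule 3 (intervocalic spirantization): /d/ is a stop between vowels /e/ and /o/, so it spirantizes to the fricative [z]. /b/ is a stop between vowels /u/ and /o/, so it spirantizes to the fricative [v]. /geedoufhajoubohe/ → geezoufhajouvohe.
Rule 4 (final vowel raising): /e/ is a mid vowel in word-final position, so it raises to [i]. /geezoufhajouvohe/ → geezoufhajouvohi.

geezoufhajouvohi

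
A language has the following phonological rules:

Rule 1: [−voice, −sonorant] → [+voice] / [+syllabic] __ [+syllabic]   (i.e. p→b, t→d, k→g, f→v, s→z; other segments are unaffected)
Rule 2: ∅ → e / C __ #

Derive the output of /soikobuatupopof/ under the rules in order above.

Rule 1 (intervocalic voicing): /k/ is a voiceless obstruent between vowels /i/ and /o/, so it voices to [g]. /t/ is a voiceless obstruent between vowels /a/ and /u/, so it voices to [d]. /p/ is a voiceless obstruent between vowels /u/ and /o/, so it voices to [b]. /p/ is a voiceless obstruent between vowels /o/ and /o/, so it voices to [b]. /soikobuatupopof/ → soigobuadubobof.
Rule 2 (final e-epenthesis): the form ends in the consonant /f/, so [e] is inserted word-finally. /soigobuadubobof/ → soigobuadubobofe.

soigobuadubobofe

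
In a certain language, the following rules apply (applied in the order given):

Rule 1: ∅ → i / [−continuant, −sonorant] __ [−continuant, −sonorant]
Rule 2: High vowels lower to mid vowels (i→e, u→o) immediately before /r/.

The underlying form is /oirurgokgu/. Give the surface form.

oerorgokigu

Rule 1 (stop-cluster i-epenthesis): /k/ and /g/ form a stop–stop cluster, so [i] is inserted between them. /oirurgokgu/ → oirurgokigu.
Rule 2 (pre-rhotic lowering): /i/ is a high vowel immediately before /r/, so it lowers to [e]. /u/ is a high vowel immediately before /r/, so it lowers to [o]. /oirurgokigu/ → oerorgokigu.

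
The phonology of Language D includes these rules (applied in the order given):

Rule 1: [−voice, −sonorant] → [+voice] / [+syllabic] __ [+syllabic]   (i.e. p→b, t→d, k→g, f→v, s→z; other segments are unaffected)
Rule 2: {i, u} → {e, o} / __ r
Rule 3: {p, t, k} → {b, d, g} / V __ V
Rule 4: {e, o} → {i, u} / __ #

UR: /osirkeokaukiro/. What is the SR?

ozerkeogaugeru

Rule 1 (intervocalic voicing): /s/ is a voiceless obstruent between vowels /o/ and /i/, so it voices to [z]. /k/ is a voiceless obstruent between vowels /o/ and /a/, so it voices to [g]. /k/ is a voiceless obstruent between vowels /u/ and /i/, so it voices to [g]. /osirkeokaukiro/ → ozirkeogaugiro.
Rule 2 (pre-rhotic lowering): /i/ is a high vowel immediately before /r/, so it lowers to [e]. /i/ is a high vowel immediately before /r/, so it lowers to [e]. /ozirkeogaugiro/ → ozerkeogaugero.
Rule 3 (intervocalic voicing): no segment meets the environment; /ozerkeogaugero/ is unchanged.
Rule 4 (final vowel raising): /o/ is a mid vowel in word-final position, so it raises to [u]. /ozerkeogaugero/ → ozerkeogaugeru.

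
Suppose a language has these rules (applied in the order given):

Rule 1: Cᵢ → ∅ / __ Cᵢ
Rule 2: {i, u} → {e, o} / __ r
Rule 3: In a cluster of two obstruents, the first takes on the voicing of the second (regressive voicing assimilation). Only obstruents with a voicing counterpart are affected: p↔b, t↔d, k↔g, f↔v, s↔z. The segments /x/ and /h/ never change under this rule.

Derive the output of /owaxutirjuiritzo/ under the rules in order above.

owaxuterjueridzo

Rule 1 (degemination): no segment meets the environment; /owaxutirjuiritzo/ is unchanged.
Rule 2 (pre-rhotic lowering): /i/ is a high vowel immediately before /r/, so it lowers to [e]. /i/ is a high vowel immediately before /r/, so it lowers to [e]. /owaxutirjuiritzo/ → owaxuterjueritzo.
Rule 3 (regressive voicing assimilation): /t/ precedes the voiced obstruent /z/, so it voices to [d] by assimilation. /owaxuterjueritzo/ → owaxuterjueridzo.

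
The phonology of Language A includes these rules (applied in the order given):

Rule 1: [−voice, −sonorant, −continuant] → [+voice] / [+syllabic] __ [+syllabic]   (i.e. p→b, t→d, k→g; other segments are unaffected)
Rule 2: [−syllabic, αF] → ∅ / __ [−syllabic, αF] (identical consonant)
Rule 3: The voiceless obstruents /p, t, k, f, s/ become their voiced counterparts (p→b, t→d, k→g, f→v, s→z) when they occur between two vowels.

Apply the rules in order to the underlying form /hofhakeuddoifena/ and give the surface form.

hofhageudoivena

Rule 1 (intervocalic voicing): /k/ is a voiceless stop between vowels /a/ and /e/, so it voices to [g]. /hofhakeuddoifena/ → hofhageuddoifena.
Rule 2 (degemination): /dd/ is a geminate; the first /d/ deletes. /hofhageuddoifena/ → hofhageudoifena.
Rule 3 (intervocalic voicing): /f/ is a voiceless obstruent between vowels /i/ and /e/, so it voices to [v]. /hofhageudoifena/ → hofhageudoivena.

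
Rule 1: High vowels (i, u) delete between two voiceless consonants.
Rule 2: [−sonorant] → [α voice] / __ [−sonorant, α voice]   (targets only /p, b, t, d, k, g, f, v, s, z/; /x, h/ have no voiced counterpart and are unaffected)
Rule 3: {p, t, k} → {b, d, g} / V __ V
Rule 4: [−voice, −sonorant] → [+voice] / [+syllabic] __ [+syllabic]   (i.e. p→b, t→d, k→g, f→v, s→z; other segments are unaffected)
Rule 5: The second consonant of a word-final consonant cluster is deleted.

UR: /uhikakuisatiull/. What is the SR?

uhkaguizadiul

Rule 1 (high vowel syncope): /i/ is a high vowel flanked by voiceless consonants /h/ and /k/, so it deletes. /uhikakuisatiull/ → uhkakuisatiull.
Rule 2 (regressive voicing assimilation): no segment meets the environment; /uhkakuisatiull/ is unchanged.
Rule 3 (intervocalic voicing): /k/ is a voiceless stop between vowels /a/ and /u/, so it voices to [g]. /t/ is a voiceless stop between vowels /a/ and /i/, so it voices to [d]. /uhkakuisatiull/ → uhkaguisadiull.
Rule 4 (intervocalic voicing): /s/ is a voiceless obstruent between vowels /i/ and /a/, so it voices to [z]. /uhkaguisadiull/ → uhkaguizadiull.
Rule 5 (final cluster simplification): /l/ is the second consonant of a word-final cluster /ll/, so it deletes. /uhkaguizadiull/ → uhkaguizadiul.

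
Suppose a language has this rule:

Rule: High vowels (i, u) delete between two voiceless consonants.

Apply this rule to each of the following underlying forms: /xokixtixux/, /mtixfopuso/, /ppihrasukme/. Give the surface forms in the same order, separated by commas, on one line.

/xokixtixux/: /i/ is a high vowel flanked by voiceless consonants /k/ and /x/, so it deletes. /i/ is a high vowel flanked by voiceless consonants /t/ and /x/, so it deletes. /u/ is a high vowel flanked by voiceless consonants /x/ and /x/, so it deletes. → [xokxtxx].
/mtixfopuso/: /i/ is a high vowel flanked by voiceless consonants /t/ and /x/, so it deletes. /u/ is a high vowel flanked by voiceless consonants /p/ and /s/, so it deletes. → [mtxfopso].
/ppihrasukme/: /i/ is a high vowel flanked by voiceless consonants /p/ and /h/, so it deletes. /u/ is a high vowel flanked by voiceless consonants /s/ and /k/, so it deletes. → [pphraskme].

xokxtxx, mtxfopso, pphraskme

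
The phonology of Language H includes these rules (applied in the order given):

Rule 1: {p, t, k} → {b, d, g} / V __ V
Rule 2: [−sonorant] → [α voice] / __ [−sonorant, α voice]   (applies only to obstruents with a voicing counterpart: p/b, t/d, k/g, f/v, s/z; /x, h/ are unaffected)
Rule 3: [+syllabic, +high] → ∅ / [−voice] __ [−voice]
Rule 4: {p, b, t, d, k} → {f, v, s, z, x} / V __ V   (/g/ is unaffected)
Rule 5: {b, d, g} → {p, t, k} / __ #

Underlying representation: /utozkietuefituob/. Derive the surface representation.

Rule 1 (intervocalic voicing): /t/ is a voiceless stop between vowels /u/ and /o/, so it voices to [d]. /t/ is a voiceless stop between vowels /e/ and /u/, so it voices to [d]. /t/ is a voiceless stop between vowels /i/ and /u/, so it voices to [d]. /utozkietuefituob/ → udozkieduefiduob.
Rule 2 (regressive voicing assimilation): /z/ precedes the voiceless obstruent /k/, so it devoices to [s] by assimilation. /udozkieduefiduob/ → udoskieduefiduob.
Rule 3 (high vowel syncope): no segment meets the environment; /udoskieduefiduob/ is unchanged.
Rule 4 (intervocalic spirantization): /d/ is a stop between vowels /u/ and /o/, so it spirantizes to the fricative [z]. /d/ is a stop between vowels /e/ and /u/, so it spirantizes to the fricative [z]. /d/ is a stop between vowels /i/ and /u/, so it spirantizes to the fricative [z]. /udoskieduefiduob/ → uzoskiezuefizuob.
Rule 5 (final devoicing): /b/ is a voiced stop in word-final position, so it devoices to [p]. /uzoskiezuefizuob/ → uzoskiezuefizuop.

uzoskiezuefizuop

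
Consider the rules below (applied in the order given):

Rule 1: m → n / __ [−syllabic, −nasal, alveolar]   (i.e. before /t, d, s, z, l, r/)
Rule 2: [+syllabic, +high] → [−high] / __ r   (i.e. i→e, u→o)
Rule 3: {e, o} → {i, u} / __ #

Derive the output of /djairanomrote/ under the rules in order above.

Rule 1 (nasal place assimilation): /m/ precedes the alveolar consonant /r/, so it assimilates in place to [n]. /djairanomrote/ → djairanonrote.
Rule 2 (pre-rhotic lowering): /i/ is a high vowel immediately before /r/, so it lowers to [e]. /djairanonrote/ → djaeranonrote.
Rule 3 (final vowel raising): /e/ is a mid vowel in word-final position, so it raises to [i]. /djaeranonrote/ → djaeranonroti.

djaeranonroti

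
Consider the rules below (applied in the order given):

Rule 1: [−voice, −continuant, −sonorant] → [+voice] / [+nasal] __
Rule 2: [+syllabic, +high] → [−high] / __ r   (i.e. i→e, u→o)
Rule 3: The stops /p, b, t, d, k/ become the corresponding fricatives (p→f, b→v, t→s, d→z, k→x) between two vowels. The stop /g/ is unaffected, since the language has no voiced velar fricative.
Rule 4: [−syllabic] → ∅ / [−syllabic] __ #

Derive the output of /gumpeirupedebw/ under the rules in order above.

Rule 1 (post-nasal voicing): /p/ is a voiceless stop immediately after the nasal /m/, so it voices to [b]. /gumpeirupedebw/ → gumbeirupedebw.
Rule 2 (pre-rhotic lowering): /i/ is a high vowel immediately before /r/, so it lowers to [e]. /gumbeirupedebw/ → gumbeerupedebw.
Rule 3 (intervocalic spirantization): /p/ is a stop between vowels /u/ and /e/, so it spirantizes to the fricative [f]. /d/ is a stop between vowels /e/ and /e/, so it spirantizes to the fricative [z]. /gumbeerupedebw/ → gumbeerufezebw.
Rule 4 (final cluster simplification): /w/ is the second consonant of a word-final cluster /bw/, so it deletes. /gumbeerufezebw/ → gumbeerufezeb.

gumbeerufezeb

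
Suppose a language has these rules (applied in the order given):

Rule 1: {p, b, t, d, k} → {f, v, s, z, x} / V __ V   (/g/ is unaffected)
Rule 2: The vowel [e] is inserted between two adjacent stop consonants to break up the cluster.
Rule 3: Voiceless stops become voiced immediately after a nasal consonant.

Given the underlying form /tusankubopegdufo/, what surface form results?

tusanguvofegedufo

Rule 1 (intervocalic spirantization): /b/ is a stop between vowels /u/ and /o/, so it spirantizes to the fricative [v]. /p/ is a stop between vowels /o/ and /e/, so it spirantizes to the fricative [f]. /tusankubopegdufo/ → tusankuvofegdufo.
Rule 2 (stop-cluster e-epenthesis): /g/ and /d/ form a stop–stop cluster, so [e] is inserted between them. /tusankuvofegdufo/ → tusankuvofegedufo.
Rule 3 (post-nasal voicing): /k/ is a voiceless stop immediately after the nasal /n/, so it voices to [g]. /tusankuvofegedufo/ → tusanguvofegedufo.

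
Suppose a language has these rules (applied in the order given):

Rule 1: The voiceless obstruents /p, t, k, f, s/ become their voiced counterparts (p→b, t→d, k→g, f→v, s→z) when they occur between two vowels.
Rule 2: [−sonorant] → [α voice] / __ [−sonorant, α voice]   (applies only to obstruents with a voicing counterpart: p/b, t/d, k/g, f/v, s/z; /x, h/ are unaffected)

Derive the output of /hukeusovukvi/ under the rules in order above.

hugeuzovugvi

Rule 1 (intervocalic voicing): /k/ is a voiceless obstruent between vowels /u/ and /e/, so it voices to [g]. /s/ is a voiceless obstruent between vowels /u/ and /o/, so it voices to [z]. /hukeusovukvi/ → hugeuzovukvi.
Rule 2 (regressive voicing assimilation): /k/ precedes the voiced obstruent /v/, so it voices to [g] by assimilation. /hugeuzovukvi/ → hugeuzovugvi.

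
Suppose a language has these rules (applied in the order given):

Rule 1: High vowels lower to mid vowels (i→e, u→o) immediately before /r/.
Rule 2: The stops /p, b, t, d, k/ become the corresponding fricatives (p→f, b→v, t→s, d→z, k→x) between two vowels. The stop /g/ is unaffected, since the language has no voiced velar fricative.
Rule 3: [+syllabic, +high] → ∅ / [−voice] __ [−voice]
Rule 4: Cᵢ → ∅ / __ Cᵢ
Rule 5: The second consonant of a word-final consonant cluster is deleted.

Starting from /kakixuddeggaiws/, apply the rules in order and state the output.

Rule 1 (pre-rhotic lowering): no segment meets the environment; /kakixuddeggaiws/ is unchanged.
Rule 2 (intervocalic spirantization): /k/ is a stop between vowels /a/ and /i/, so it spirantizes to the fricative [x]. /kakixuddeggaiws/ → kaxixuddeggaiws.
Rule 3 (high vowel syncope): /i/ is a high vowel flanked by voiceless consonants /x/ and /x/, so it deletes. /kaxixuddeggaiws/ → kaxxuddeggaiws.
Rule 4 (degemination): /xx/ is a geminate; the first /x/ deletes. /dd/ is a geminate; the first /d/ deletes. /gg/ is a geminate; the first /g/ deletes. /kaxxuddeggaiws/ → kaxudegaiws.
Rule 5 (final cluster simplification): /s/ is the second consonant of a word-final cluster /ws/, so it deletes. /kaxudegaiws/ → kaxudegaiw.

kaxudegaiw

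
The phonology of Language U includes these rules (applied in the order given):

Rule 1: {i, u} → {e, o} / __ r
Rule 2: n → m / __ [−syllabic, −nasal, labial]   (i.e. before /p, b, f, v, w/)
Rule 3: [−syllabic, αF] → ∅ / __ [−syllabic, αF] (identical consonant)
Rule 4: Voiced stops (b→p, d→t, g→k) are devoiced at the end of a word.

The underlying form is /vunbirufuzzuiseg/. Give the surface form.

Rule 1 (pre-rhotic lowering): /i/ is a high vowel immediately before /r/, so it lowers to [e]. /vunbirufuzzuiseg/ → vunberufuzzuiseg.
Rule 2 (nasal place assimilation): /n/ precedes the labial consonant /b/, so it assimilates in place to [m]. /vunberufuzzuiseg/ → vumberufuzzuiseg.
Rule 3 (degemination): /zz/ is a geminate; the first /z/ deletes. /vumberufuzzuiseg/ → vumberufuzuiseg.
Rule 4 (final devoicing): /g/ is a voiced stop in word-final position, so it devoices to [k]. /vumberufuzuiseg/ → vumberufuzuisek.

vumberufuzuisek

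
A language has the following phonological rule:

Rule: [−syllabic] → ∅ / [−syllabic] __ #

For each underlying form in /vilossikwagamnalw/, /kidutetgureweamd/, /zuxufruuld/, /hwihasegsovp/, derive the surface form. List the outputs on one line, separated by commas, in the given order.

vilossikwagamnal, kidutetgureweam, zuxufruul, hwihasegsov

/vilossikwagamnalw/: /w/ is the second consonant of a word-final cluster /lw/, so it deletes. → [vilossikwagamnal].
/kidutetgureweamd/: /d/ is the second consonant of a word-final cluster /md/, so it deletes. → [kidutetgureweam].
/zuxufruuld/: /d/ is the second consonant of a word-final cluster /ld/, so it deletes. → [zuxufruul].
/hwihasegsovp/: /p/ is the second consonant of a word-final cluster /vp/, so it deletes. → [hwihasegsov].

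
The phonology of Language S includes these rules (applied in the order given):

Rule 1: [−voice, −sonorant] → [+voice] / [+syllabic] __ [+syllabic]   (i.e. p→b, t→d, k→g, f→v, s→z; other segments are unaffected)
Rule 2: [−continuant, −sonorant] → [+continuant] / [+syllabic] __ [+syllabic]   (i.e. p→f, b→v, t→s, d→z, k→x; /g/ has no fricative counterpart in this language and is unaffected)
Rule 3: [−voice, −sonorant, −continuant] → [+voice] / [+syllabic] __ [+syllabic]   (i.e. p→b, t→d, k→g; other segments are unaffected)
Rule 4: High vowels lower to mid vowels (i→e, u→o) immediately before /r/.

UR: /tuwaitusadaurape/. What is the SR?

tuwaizuzazaorave

Rule 1 (intervocalic voicing): /t/ is a voiceless obstruent between vowels /i/ and /u/, so it voices to [d]. /s/ is a voiceless obstruent between vowels /u/ and /a/, so it voices to [z]. /p/ is a voiceless obstruent between vowels /a/ and /e/, so it voices to [b]. /tuwaitusadaurape/ → tuwaiduzadaurabe.
Rule 2 (intervocalic spirantization): /d/ is a stop between vowels /i/ and /u/, so it spirantizes to the fricative [z]. /d/ is a stop between vowels /a/ and /a/, so it spirantizes to the fricative [z]. /b/ is a stop between vowels /a/ and /e/, so it spirantizes to the fricative [v]. /tuwaiduzadaurabe/ → tuwaizuzazaurave.
Rule 3 (intervocalic voicing): no segment meets the environment; /tuwaizuzazaurave/ is unchanged.
Rule 4 (pre-rhotic lowering): /u/ is a high vowel immediately before /r/, so it lowers to [o]. /tuwaizuzazaurave/ → tuwaizuzazaorave.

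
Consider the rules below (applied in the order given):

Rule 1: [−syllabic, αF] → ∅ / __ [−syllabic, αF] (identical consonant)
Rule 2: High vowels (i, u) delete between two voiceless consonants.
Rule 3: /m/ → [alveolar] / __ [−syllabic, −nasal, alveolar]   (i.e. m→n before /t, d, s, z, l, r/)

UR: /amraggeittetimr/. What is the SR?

Rule 1 (degemination): /gg/ is a geminate; the first /g/ deletes. /tt/ is a geminate; the first /t/ deletes. /amraggeittetimr/ → amrageitetimr.
Rule 2 (high vowel syncope): no segment meets the environment; /amrageitetimr/ is unchanged.
Rule 3 (nasal place assimilation): /m/ precedes the alveolar consonant /r/, so it assimilates in place to [n]. /m/ precedes the alveolar consonant /r/, so it assimilates in place to [n]. /amrageitetimr/ → anrageitetinr.

anrageitetinr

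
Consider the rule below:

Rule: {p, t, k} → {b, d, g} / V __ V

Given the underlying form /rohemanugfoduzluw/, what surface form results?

rohemanugfoduzluw

No segment of /rohemanugfoduzluw/ meets the structural description of the rule, so the form surfaces unchanged.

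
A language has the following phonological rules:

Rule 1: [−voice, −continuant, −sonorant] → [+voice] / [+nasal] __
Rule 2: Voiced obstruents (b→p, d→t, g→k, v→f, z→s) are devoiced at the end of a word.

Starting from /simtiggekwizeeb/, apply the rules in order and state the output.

Rule 1 (post-nasal voicing): /t/ is a voiceless stop immediately after the nasal /m/, so it voices to [d]. /simtiggekwizeeb/ → simdiggekwizeeb.
Rule 2 (final devoicing): /b/ is a voiced obstruent in word-final position, so it devoices to [p]. /simdiggekwizeeb/ → simdiggekwizeep.

simdiggekwizeep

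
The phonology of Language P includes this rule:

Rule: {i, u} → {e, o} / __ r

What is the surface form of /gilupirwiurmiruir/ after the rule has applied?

/i/ is a high vowel immediately before /r/, so it lowers to [e].
/u/ is a high vowel immediately before /r/, so it lowers to [o].
/i/ is a high vowel immediately before /r/, so it lowers to [e].
/i/ is a high vowel immediately before /r/, so it lowers to [e].
Surface form: [giluperwiormeruer].

giluperwiormeruer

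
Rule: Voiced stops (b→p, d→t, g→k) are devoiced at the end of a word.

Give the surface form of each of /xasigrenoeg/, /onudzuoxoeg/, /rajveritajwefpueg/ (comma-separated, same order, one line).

xasigrenoek, onudzuoxoek, rajveritajwefpuek

/xasigrenoeg/: /g/ is a voiced stop in word-final position, so it devoices to [k]. → [xasigrenoek].
/onudzuoxoeg/: /g/ is a voiced stop in word-final position, so it devoices to [k]. → [onudzuoxoek].
/rajveritajwefpueg/: /g/ is a voiced stop in word-final position, so it devoices to [k]. → [rajveritajwefpuek].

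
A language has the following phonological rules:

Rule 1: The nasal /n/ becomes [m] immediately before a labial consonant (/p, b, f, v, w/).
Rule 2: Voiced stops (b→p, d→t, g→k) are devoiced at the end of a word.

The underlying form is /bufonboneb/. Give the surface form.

Rule 1 (nasal place assimilation): /n/ precedes the labial consonant /b/, so it assimilates in place to [m]. /bufonboneb/ → bufomboneb.
Rule 2 (final devoicing): /b/ is a voiced stop in word-final position, so it devoices to [p]. /bufomboneb/ → bufombonep.

bufombonep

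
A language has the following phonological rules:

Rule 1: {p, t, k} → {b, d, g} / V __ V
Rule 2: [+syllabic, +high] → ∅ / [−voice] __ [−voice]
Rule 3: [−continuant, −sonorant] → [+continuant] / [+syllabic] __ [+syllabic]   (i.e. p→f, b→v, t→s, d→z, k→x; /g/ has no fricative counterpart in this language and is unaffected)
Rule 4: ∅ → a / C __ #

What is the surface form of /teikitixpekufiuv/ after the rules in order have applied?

Rule 1 (intervocalic voicing): /k/ is a voiceless stop between vowels /i/ and /i/, so it voices to [g]. /t/ is a voiceless stop between vowels /i/ and /i/, so it voices to [d]. /k/ is a voiceless stop between vowels /e/ and /u/, so it voices to [g]. /teikitixpekufiuv/ → teigidixpegufiuv.
Rule 2 (high vowel syncope): no segment meets the environment; /teigidixpegufiuv/ is unchanged.
Rule 3 (intervocalic spirantization): /d/ is a stop between vowels /i/ and /i/, so it spirantizes to the fricative [z]. /teigidixpegufiuv/ → teigizixpegufiuv.
Rule 4 (final a-epenthesis): the form ends in the consonant /v/, so [a] is inserted word-finally. /teigizixpegufiuv/ → teigizixpegufiuva.

teigizixpegufiuva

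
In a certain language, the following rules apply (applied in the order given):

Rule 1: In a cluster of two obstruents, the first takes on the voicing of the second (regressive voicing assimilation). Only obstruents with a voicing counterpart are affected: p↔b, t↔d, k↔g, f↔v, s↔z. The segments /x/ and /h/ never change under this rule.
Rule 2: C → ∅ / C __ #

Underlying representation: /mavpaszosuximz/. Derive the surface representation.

mafpazzosuxim

Rule 1 (regressive voicing assimilation): /v/ precedes the voiceless obstruent /p/, so it devoices to [f] by assimilation. /s/ precedes the voiced obstruent /z/, so it voices to [z] by assimilation. /mavpaszosuximz/ → mafpazzosuximz.
Rule 2 (final cluster simplification): /z/ is the second consonant of a word-final cluster /mz/, so it deletes. /mafpazzosuximz/ → mafpazzosuxim.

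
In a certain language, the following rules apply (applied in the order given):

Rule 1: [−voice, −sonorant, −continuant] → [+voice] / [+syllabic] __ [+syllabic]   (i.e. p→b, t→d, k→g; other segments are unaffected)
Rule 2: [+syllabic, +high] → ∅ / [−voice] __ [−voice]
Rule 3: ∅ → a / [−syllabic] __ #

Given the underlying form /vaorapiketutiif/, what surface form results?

Rule 1 (intervocalic voicing): /p/ is a voiceless stop between vowels /a/ and /i/, so it voices to [b]. /k/ is a voiceless stop between vowels /i/ and /e/, so it voices to [g]. /t/ is a voiceless stop between vowels /e/ and /u/, so it voices to [d]. /t/ is a voiceless stop between vowels /u/ and /i/, so it voices to [d]. /vaorapiketutiif/ → vaorabigedudiif.
Rule 2 (high vowel syncope): no segment meets the environment; /vaorabigedudiif/ is unchanged.
Rule 3 (final a-epenthesis): the form ends in the consonant /f/, so [a] is inserted word-finally. /vaorabigedudiif/ → vaorabigedudiifa.

vaorabigedudiifa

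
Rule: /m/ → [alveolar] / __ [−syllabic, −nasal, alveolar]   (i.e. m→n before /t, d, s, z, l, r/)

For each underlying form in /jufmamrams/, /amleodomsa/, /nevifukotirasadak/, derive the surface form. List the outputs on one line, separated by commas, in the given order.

/jufmamrams/: /m/ precedes the alveolar consonant /r/, so it assimilates in place to [n]. /m/ precedes the alveolar consonant /s/, so it assimilates in place to [n]. → [jufmanrans].
/amleodomsa/: /m/ precedes the alveolar consonant /l/, so it assimilates in place to [n]. /m/ precedes the alveolar consonant /s/, so it assimilates in place to [n]. → [anleodonsa].
/nevifukotirasadak/: the rule's environment is not met; surfaces unchanged as [nevifukotirasadak].

jufmanrans, anleodonsa, nevifukotirasadak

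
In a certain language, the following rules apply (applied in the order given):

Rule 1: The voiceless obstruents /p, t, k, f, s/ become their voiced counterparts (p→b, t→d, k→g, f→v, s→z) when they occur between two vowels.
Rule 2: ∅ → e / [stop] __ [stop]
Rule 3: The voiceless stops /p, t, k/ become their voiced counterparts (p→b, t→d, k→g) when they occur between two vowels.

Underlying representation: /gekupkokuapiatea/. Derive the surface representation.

gegubegoguabiadea

Rule 1 (intervocalic voicing): /k/ is a voiceless obstruent between vowels /e/ and /u/, so it voices to [g]. /k/ is a voiceless obstruent between vowels /o/ and /u/, so it voices to [g]. /p/ is a voiceless obstruent between vowels /a/ and /i/, so it voices to [b]. /t/ is a voiceless obstruent between vowels /a/ and /e/, so it voices to [d]. /gekupkokuapiatea/ → gegupkoguabiadea.
Rule 2 (stop-cluster e-epenthesis): /p/ and /k/ form a stop–stop cluster, so [e] is inserted between them. /gegupkoguabiadea/ → gegupekoguabiadea.
Rule 3 (intervocalic voicing): /p/ is a voiceless stop between vowels /u/ and /e/, so it voices to [b]. /k/ is a voiceless stop between vowels /e/ and /o/, so it voices to [g]. /gegupekoguabiadea/ → gegubegoguabiadea.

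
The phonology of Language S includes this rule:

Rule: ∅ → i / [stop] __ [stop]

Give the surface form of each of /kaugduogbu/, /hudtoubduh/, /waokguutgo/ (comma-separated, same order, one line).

/kaugduogbu/: /g/ and /d/ form a stop–stop cluster, so [i] is inserted between them. /g/ and /b/ form a stop–stop cluster, so [i] is inserted between them. → [kaugiduogibu].
/hudtoubduh/: /d/ and /t/ form a stop–stop cluster, so [i] is inserted between them. /b/ and /d/ form a stop–stop cluster, so [i] is inserted between them. → [huditoubiduh].
/waokguutgo/: /k/ and /g/ form a stop–stop cluster, so [i] is inserted between them. /t/ and /g/ form a stop–stop cluster, so [i] is inserted between them. → [waokiguutigo].

kaugiduogibu, huditoubiduh, waokiguutigo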